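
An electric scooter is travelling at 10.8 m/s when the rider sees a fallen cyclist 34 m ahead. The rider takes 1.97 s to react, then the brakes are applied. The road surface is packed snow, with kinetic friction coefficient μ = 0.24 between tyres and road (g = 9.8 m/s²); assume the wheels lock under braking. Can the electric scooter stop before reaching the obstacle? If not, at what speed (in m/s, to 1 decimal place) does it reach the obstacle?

a = μg = 0.24 × 9.8 = 2.352 m/s².
Reaction distance = 10.8000 × 1.97 = 21.276 m.
Braking distance needed to stop: v²/(2a) = 116.640 / 4.704 = 24.796 m, so total needed = 21.276 + 24.796 = 46.072 m > 34 m — it cannot stop.
Distance remaining when braking begins: 34 − 21.276 = 12.724 m.
v² = v₀² − 2a·d = 116.640 − 2 × 2.352 × 12.724 = 56.786 m²/s².
v = √56.786 = 7.536 m/s.

No — it strikes the obstacle at 7.5 m/s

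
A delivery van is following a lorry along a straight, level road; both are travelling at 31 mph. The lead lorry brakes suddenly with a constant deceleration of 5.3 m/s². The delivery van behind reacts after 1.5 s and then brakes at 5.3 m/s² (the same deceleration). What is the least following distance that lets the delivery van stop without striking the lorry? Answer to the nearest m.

31 mph × 0.44704 = 13.8582 m/s.
Leader travels v²/(2a_L) = 192.050 / 10.600 = 18.118 m before stopping.
Follower covers v·t_r = 13.8582 × 1.5 = 20.787 m while reacting, then v²/(2a_F) = 192.050 / 10.600 = 18.118 m while braking, for a total of 20.787 + 18.118 = 38.905 m.
Since a_F ≤ a_L and the follower starts braking later, the follower is never slower than the leader, so the closest approach is when both have stopped.
Minimum gap = 38.905 − 18.118 = 20.787 m.

Minimum gap ≈ 21 m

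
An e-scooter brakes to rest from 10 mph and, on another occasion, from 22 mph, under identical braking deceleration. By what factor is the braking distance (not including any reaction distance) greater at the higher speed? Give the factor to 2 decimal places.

Braking distance d = v²/(2a), so with a fixed, d ∝ v².
Factor = (22/10)² = 2.2000² = 4.8400.

Factor ≈ 4.84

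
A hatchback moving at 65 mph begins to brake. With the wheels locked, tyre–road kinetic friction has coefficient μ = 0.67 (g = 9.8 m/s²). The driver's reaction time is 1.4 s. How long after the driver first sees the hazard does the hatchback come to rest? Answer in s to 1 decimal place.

Total time ≈ 5.8 s

65 mph × 0.44704 = 29.0576 m/s.
a = μg = 0.67 × 9.8 = 6.566 m/s².
Braking time = v/a = 29.0576 / 6.566 = 4.425 s.
Total = 1.4 + 4.425 = 5.825 s.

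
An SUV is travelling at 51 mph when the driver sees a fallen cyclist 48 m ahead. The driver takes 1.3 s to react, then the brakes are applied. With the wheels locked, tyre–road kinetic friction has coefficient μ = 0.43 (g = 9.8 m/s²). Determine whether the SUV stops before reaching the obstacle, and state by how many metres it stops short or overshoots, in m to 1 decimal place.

No — it overshoots by 43.3 m

51 mph × 0.44704 = 22.7990 m/s.
a = μg = 0.43 × 9.8 = 4.214 m/s².
Reaction distance = 22.7990 × 1.3 = 29.639 m.
Braking distance = v²/(2a) = 519.794 / 8.428 = 61.675 m.
Total stopping distance = 29.639 + 61.675 = 91.314 m, vs 48 m available — it cannot stop in time and overshoots by 91.314 − 48 = 43.314 m.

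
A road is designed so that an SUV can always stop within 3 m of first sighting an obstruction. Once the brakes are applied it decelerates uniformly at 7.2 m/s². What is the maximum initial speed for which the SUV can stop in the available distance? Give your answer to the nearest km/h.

v²/(2a) = d ⇒ v = √(2 × 7.200 × 3) = √43.20 = 6.5727 m/s.
6.5727 m/s × 3.6 = 23.662 km/h.

Maximum speed ≈ 24 km/h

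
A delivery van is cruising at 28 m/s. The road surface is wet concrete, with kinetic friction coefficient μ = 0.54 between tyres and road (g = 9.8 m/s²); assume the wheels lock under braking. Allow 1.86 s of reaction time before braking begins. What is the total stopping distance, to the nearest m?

a = μg = 0.54 × 9.8 = 5.292 m/s².
Reaction distance = v·t_r = 28.0000 × 1.86 = 52.080 m.
Braking distance = v²/(2a) = 28.0000² / (2 × 5.292) = 784.000 / 10.584 = 74.074 m.
Total = 52.080 + 74.074 = 126.154 m.

Total stopping distance ≈ 126 m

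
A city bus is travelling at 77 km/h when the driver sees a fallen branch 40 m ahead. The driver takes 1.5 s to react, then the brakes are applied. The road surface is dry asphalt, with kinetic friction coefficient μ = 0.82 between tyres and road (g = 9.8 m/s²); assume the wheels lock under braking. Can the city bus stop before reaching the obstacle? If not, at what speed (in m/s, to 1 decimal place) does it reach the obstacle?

No — it strikes the obstacle at 18.2 m/s

77 km/h ÷ 3.6 = 21.3889 m/s.
a = μg = 0.82 × 9.8 = 8.036 m/s².
Reaction distance = 21.3889 × 1.5 = 32.083 m.
Braking distance needed to stop: v²/(2a) = 457.485 / 16.072 = 28.465 m, so total needed = 32.083 + 28.465 = 60.548 m > 40 m — it cannot stop.
Distance remaining when braking begins: 40 − 32.083 = 7.917 m.
v² = v₀² − 2a·d = 457.485 − 2 × 8.036 × 7.917 = 330.243 m²/s².
v = √330.243 = 18.173 m/s.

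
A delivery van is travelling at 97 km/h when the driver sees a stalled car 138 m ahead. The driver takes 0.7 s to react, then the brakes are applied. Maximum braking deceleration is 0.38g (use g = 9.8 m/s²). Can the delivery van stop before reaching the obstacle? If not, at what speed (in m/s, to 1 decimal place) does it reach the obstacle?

Yes — it stops about 21.7 m short of the obstacle, so it never reaches it

97 km/h ÷ 3.6 = 26.9444 m/s.
a = 0.38 × 9.8 = 3.724 m/s².
Reaction distance = 26.9444 × 0.7 = 18.861 m.
Braking distance = v²/(2a) = 726.001 / 7.448 = 97.476 m.
Total stopping distance = 18.861 + 97.476 = 116.337 m, vs 138 m available — it stops with 138 − 116.337 = 21.663 m to spare.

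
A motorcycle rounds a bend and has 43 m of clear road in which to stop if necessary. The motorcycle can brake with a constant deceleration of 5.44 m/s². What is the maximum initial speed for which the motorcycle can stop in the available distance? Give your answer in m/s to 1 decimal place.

v²/(2a) = d ⇒ v = √(2 × 5.440 × 43) = √467.84 = 21.6296 m/s.

Maximum speed ≈ 21.6 m/s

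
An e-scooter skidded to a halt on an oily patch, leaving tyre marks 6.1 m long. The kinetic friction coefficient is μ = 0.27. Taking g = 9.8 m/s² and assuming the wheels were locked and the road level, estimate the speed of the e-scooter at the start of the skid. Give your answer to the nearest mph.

Initial speed ≈ 13 mph

Deceleration a = μg = 0.27 × 9.8 = 2.646 m/s².
v = √(2a·d) = √(2 × 2.646 × 6.1) = √32.281 = 5.6816 m/s.
= 5.6816 ÷ 0.44704 = 12.709 mph.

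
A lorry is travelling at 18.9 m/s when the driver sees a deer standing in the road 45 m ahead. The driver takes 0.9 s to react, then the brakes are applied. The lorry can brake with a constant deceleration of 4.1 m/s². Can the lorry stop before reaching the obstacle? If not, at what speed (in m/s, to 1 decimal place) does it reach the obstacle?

Reaction distance = 18.9000 × 0.9 = 17.010 m.
Braking distance needed to stop: v²/(2a) = 357.210 / 8.200 = 43.562 m, so total needed = 17.010 + 43.562 = 60.572 m > 45 m — it cannot stop.
Distance remaining when braking begins: 45 − 17.010 = 27.990 m.
v² = v₀² − 2a·d = 357.210 − 2 × 4.100 × 27.990 = 127.692 m²/s².
v = √127.692 = 11.300 m/s.

No — it strikes the obstacle at 11.3 m/s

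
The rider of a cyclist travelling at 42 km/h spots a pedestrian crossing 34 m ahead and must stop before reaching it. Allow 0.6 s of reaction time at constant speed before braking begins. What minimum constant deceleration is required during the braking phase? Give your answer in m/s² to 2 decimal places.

Required deceleration ≈ 2.52 m/s²

42 km/h ÷ 3.6 = 11.6667 m/s.
Distance covered during reaction = 11.6667 × 0.6 = 7.000 m.
Distance available for braking: 34 − 7.000 = 27.000 m.
v² = 2a·d ⇒ a = v²/(2d) = 11.6667² / (2 × 27.000) = 136.112 / 54.000 = 2.5206 m/s².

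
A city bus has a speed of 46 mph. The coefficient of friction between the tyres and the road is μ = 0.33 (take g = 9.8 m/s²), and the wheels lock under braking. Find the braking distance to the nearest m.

46 mph × 0.44704 = 20.5638 m/s.
a = μg = 0.33 × 9.8 = 3.234 m/s².
Braking distance = v²/(2a) = 20.5638² / (2 × 3.234) = 422.870 / 6.468 = 65.379 m.

Braking distance ≈ 65 m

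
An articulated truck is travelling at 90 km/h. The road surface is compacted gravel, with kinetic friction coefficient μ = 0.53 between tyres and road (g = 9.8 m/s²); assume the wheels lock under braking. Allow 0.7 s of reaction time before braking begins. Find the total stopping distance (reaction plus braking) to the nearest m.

90 km/h ÷ 3.6 = 25.0000 m/s.
a = μg = 0.53 × 9.8 = 5.194 m/s².
Reaction distance = v·t_r = 25.0000 × 0.7 = 17.500 m.
Braking distance = v²/(2a) = 25.0000² / (2 × 5.194) = 625.000 / 10.388 = 60.166 m.
Total = 17.500 + 60.166 = 77.666 m.

Total stopping distance ≈ 78 m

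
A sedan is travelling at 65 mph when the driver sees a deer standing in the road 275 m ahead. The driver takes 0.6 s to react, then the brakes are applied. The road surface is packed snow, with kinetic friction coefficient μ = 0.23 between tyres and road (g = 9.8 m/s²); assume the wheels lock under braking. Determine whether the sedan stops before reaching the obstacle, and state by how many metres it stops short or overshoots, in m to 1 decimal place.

Yes — it stops 70.3 m short of the obstacle

65 mph × 0.44704 = 29.0576 m/s.
a = μg = 0.23 × 9.8 = 2.254 m/s².
Reaction distance = 29.0576 × 0.6 = 17.435 m.
Braking distance = v²/(2a) = 844.344 / 4.508 = 187.299 m.
Total stopping distance = 17.435 + 187.299 = 204.734 m, vs 275 m available — it stops with 275 − 204.734 = 70.266 m to spare.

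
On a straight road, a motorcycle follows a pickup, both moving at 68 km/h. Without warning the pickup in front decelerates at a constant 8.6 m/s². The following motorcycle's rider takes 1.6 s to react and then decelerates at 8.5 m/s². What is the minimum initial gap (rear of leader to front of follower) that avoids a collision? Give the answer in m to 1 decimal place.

Minimum gap ≈ 30.5 m

68 km/h ÷ 3.6 = 18.8889 m/s.
Leader travels v²/(2a_L) = 356.791 / 17.200 = 20.744 m before stopping.
Follower covers v·t_r = 18.8889 × 1.6 = 30.222 m while reacting, then v²/(2a_F) = 356.791 / 17.000 = 20.988 m while braking, for a total of 30.222 + 20.988 = 51.210 m.
Since a_F ≤ a_L and the follower starts braking later, the follower is never slower than the leader, so the closest approach is when both have stopped.
Minimum gap = 51.210 − 20.744 = 30.466 m.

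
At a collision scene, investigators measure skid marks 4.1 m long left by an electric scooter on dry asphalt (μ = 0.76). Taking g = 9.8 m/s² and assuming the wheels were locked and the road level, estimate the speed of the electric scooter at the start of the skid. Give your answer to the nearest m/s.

Initial speed ≈ 8 m/s

Deceleration a = μg = 0.76 × 9.8 = 7.448 m/s².
v = √(2a·d) = √(2 × 7.448 × 4.1) = √61.074 = 7.8150 m/s.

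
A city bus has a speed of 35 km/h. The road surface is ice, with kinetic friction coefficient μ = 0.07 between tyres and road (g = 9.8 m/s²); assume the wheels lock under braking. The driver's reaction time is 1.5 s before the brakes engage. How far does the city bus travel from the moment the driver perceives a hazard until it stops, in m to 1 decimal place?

35 km/h ÷ 3.6 = 9.7222 m/s.
a = μg = 0.07 × 9.8 = 0.686 m/s².
Reaction distance = v·t_r = 9.7222 × 1.5 = 14.583 m.
Braking distance = v²/(2a) = 9.7222² / (2 × 0.686) = 94.521 / 1.372 = 68.893 m.
Total = 14.583 + 68.893 = 83.476 m.

Total stopping distance ≈ 83.5 m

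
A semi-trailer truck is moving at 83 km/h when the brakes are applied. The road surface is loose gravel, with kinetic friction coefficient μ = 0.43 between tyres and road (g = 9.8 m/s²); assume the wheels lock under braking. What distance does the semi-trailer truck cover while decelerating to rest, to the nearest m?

83 km/h ÷ 3.6 = 23.0556 m/s.
a = μg = 0.43 × 9.8 = 4.214 m/s².
Braking distance = v²/(2a) = 23.0556² / (2 × 4.214) = 531.561 / 8.428 = 63.071 m.

Braking distance ≈ 63 m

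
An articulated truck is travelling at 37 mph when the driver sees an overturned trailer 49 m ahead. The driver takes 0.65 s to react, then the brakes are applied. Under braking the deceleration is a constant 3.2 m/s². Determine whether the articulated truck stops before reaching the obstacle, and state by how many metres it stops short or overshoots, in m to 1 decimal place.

37 mph × 0.44704 = 16.5405 m/s.
Reaction distance = 16.5405 × 0.65 = 10.751 m.
Braking distance = v²/(2a) = 273.588 / 6.400 = 42.748 m.
Total stopping distance = 10.751 + 42.748 = 53.499 m, vs 49 m available — it cannot stop in time and overshoots by 53.499 − 49 = 4.499 m.

No — it overshoots by 4.5 m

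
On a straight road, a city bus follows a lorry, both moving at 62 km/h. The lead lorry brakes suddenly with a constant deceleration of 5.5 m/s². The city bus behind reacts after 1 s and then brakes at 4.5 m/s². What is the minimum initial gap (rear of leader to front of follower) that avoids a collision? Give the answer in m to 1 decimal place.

Minimum gap ≈ 23.2 m

62 km/h ÷ 3.6 = 17.2222 m/s.
Leader travels v²/(2a_L) = 296.604 / 11.000 = 26.964 m before stopping.
Follower covers v·t_r = 17.2222 × 1 = 17.222 m while reacting, then v²/(2a_F) = 296.604 / 9.000 = 32.956 m while braking, for a total of 17.222 + 32.956 = 50.178 m.
Since a_F ≤ a_L and the follower starts braking later, the follower is never slower than the leader, so the closest approach is when both have stopped.
Minimum gap = 50.178 − 26.964 = 23.214 m.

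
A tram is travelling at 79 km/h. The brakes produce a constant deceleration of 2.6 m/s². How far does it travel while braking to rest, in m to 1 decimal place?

Braking distance ≈ 92.6 m

79 km/h ÷ 3.6 = 21.9444 m/s.
Braking distance = v²/(2a) = 21.9444² / (2 × 2.600) = 481.557 / 5.200 = 92.607 m.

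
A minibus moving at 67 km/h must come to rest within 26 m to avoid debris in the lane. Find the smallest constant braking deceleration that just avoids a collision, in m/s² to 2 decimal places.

67 km/h ÷ 3.6 = 18.6111 m/s.
v² = 2a·d ⇒ a = v²/(2d) = 18.6111² / (2 × 26.000) = 346.373 / 52.000 = 6.6610 m/s².

Required deceleration ≈ 6.66 m/s²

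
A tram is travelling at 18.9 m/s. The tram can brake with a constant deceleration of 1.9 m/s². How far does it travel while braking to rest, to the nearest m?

Braking distance = v²/(2a) = 18.9000² / (2 × 1.900) = 357.210 / 3.800 = 94.003 m.

Braking distance ≈ 94 m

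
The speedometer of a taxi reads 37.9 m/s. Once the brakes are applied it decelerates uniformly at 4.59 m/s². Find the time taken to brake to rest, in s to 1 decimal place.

Braking time ≈ 8.3 s

Braking time = v/a = 37.9000 / 4.590 = 8.257 s.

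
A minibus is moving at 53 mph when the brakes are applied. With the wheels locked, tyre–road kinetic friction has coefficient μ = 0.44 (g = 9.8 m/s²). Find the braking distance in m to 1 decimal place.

53 mph × 0.44704 = 23.6931 m/s.
a = μg = 0.44 × 9.8 = 4.312 m/s².
Braking distance = v²/(2a) = 23.6931² / (2 × 4.312) = 561.363 / 8.624 = 65.093 m.

Braking distance ≈ 65.1 m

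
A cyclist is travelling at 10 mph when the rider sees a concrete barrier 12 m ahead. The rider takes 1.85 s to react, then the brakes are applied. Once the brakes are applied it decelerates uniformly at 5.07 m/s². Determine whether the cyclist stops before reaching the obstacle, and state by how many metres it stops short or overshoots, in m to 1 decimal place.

10 mph × 0.44704 = 4.4704 m/s.
Reaction distance = 4.4704 × 1.85 = 8.270 m.
Braking distance = v²/(2a) = 19.984 / 10.140 = 1.971 m.
Total stopping distance = 8.270 + 1.971 = 10.241 m, vs 12 m available — it stops with 12 − 10.241 = 1.759 m to spare.

Yes — it stops 1.8 m short of the obstacle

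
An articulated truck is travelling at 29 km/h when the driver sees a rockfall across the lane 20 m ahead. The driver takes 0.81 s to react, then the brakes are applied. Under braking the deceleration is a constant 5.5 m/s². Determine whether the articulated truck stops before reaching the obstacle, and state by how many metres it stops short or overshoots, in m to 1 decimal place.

Yes — it stops 7.6 m short of the obstacle

29 km/h ÷ 3.6 = 8.0556 m/s.
Reaction distance = 8.0556 × 0.81 = 6.525 m.
Braking distance = v²/(2a) = 64.893 / 11.000 = 5.899 m.
Total stopping distance = 6.525 + 5.899 = 12.424 m, vs 20 m available — it stops with 20 − 12.424 = 7.576 m to spare.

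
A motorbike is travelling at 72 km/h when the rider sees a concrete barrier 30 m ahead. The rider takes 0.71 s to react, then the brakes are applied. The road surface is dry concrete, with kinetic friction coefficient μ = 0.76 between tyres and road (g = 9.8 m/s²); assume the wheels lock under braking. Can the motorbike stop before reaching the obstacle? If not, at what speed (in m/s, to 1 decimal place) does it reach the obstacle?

72 km/h ÷ 3.6 = 20.0000 m/s.
a = μg = 0.76 × 9.8 = 7.448 m/s².
Reaction distance = 20.0000 × 0.71 = 14.200 m.
Braking distance needed to stop: v²/(2a) = 400.000 / 14.896 = 26.853 m, so total needed = 14.200 + 26.853 = 41.053 m > 30 m — it cannot stop.
Distance remaining when braking begins: 30 − 14.200 = 15.800 m.
v² = v₀² − 2a·d = 400.000 − 2 × 7.448 × 15.800 = 164.643 m²/s².
v = √164.643 = 12.831 m/s.

No — it strikes the obstacle at 12.8 m/s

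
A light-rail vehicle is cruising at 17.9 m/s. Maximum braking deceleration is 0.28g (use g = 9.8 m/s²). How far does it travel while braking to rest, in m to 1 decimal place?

Braking distance ≈ 58.4 m

a = 0.28 × 9.8 = 2.744 m/s².
Braking distance = v²/(2a) = 17.9000² / (2 × 2.744) = 320.410 / 5.488 = 58.384 m.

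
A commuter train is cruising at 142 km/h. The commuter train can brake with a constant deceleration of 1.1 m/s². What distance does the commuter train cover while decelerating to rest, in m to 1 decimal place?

142 km/h ÷ 3.6 = 39.4444 m/s.
Braking distance = v²/(2a) = 39.4444² / (2 × 1.100) = 1555.861 / 2.200 = 707.210 m.

Braking distance ≈ 707.2 m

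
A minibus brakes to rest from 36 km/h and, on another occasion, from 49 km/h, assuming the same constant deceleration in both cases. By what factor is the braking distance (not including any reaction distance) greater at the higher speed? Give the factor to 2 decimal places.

Braking distance d = v²/(2a), so with a fixed, d ∝ v².
Factor = (49/36)² = 1.3611² = 1.8526.

Factor ≈ 1.85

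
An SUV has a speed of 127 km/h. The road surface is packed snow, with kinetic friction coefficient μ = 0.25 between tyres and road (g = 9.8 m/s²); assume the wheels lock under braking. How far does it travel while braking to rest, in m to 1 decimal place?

127 km/h ÷ 3.6 = 35.2778 m/s.
a = μg = 0.25 × 9.8 = 2.450 m/s².
Braking distance = v²/(2a) = 35.2778² / (2 × 2.450) = 1244.523 / 4.900 = 253.984 m.

Braking distance ≈ 254.0 m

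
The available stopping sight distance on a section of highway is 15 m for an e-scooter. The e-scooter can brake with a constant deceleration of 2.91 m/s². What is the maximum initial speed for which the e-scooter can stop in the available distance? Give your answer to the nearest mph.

Maximum speed ≈ 21 mph

v²/(2a) = d ⇒ v = √(2 × 2.910 × 15) = √87.30 = 9.3434 m/s.
9.3434 m/s ÷ 0.44704 = 20.901 mph.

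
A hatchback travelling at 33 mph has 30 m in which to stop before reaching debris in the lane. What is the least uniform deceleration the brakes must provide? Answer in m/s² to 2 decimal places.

33 mph × 0.44704 = 14.7523 m/s.
v² = 2a·d ⇒ a = v²/(2d) = 14.7523² / (2 × 30.000) = 217.630 / 60.000 = 3.6272 m/s².

Required deceleration ≈ 3.63 m/s²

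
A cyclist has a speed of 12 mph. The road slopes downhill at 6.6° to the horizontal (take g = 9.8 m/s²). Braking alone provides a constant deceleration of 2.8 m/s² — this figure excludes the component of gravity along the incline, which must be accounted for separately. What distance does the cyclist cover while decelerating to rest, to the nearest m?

12 mph × 0.44704 = 5.3645 m/s.
Gravity along the downhill slope reduces the braking deceleration: a_eff = 2.800 − 9.8·sin 6.6° = 2.800 − 1.126 = 1.674 m/s².
Braking distance = v²/(2a) = 5.3645² / (2 × 1.674) = 28.778 / 3.348 = 8.596 m.

Braking distance ≈ 9 m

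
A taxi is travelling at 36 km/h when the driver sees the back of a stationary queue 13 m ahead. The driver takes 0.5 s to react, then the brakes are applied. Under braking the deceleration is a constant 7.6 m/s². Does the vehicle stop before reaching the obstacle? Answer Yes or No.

Yes

36 km/h ÷ 3.6 = 10.0000 m/s.
Reaction distance = 10.0000 × 0.5 = 5.000 m.
Braking distance = v²/(2a) = 100.000 / 15.200 = 6.579 m.
Total stopping distance = 5.000 + 6.579 = 11.579 m, vs 13 m available — it stops with 13 − 11.579 = 1.421 m to spare.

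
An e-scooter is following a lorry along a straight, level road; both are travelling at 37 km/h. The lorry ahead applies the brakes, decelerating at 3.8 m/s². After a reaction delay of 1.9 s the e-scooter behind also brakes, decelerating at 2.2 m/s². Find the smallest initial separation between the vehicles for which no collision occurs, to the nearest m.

Minimum gap ≈ 30 m

37 km/h ÷ 3.6 = 10.2778 m/s.
Leader travels v²/(2a_L) = 105.633 / 7.600 = 13.899 m before stopping.
Follower covers v·t_r = 10.2778 × 1.9 = 19.528 m while reacting, then v²/(2a_F) = 105.633 / 4.400 = 24.007 m while braking, for a total of 19.528 + 24.007 = 43.535 m.
Since a_F ≤ a_L and the follower starts braking later, the follower is never slower than the leader, so the closest approach is when both have stopped.
Minimum gap = 43.535 − 13.899 = 29.636 m.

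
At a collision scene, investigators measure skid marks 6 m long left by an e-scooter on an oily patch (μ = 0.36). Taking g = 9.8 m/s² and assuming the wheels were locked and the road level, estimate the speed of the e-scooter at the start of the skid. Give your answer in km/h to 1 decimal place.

Deceleration a = μg = 0.36 × 9.8 = 3.528 m/s².
v = √(2a·d) = √(2 × 3.528 × 6) = √42.336 = 6.5066 m/s.
= 6.5066 × 3.6 = 23.424 km/h.

Initial speed ≈ 23.4 km/h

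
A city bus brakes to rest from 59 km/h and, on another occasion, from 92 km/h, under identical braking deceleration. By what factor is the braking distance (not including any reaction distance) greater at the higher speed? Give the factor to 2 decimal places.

Braking distance d = v²/(2a), so with a fixed, d ∝ v².
Factor = (92/59)² = 1.5593² = 2.4314.

Factor ≈ 2.43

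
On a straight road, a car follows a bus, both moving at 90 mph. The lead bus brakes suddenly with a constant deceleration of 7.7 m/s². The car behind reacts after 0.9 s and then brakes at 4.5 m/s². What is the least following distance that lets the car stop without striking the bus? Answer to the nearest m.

Minimum gap ≈ 111 m

90 mph × 0.44704 = 40.2336 m/s.
Leader travels v²/(2a_L) = 1618.743 / 15.400 = 105.113 m before stopping.
Follower covers v·t_r = 40.2336 × 0.9 = 36.210 m while reacting, then v²/(2a_F) = 1618.743 / 9.000 = 179.860 m while braking, for a total of 36.210 + 179.860 = 216.070 m.
Since a_F ≤ a_L and the follower starts braking later, the follower is never slower than the leader, so the closest approach is when both have stopped.
Minimum gap = 216.070 − 105.113 = 110.957 m.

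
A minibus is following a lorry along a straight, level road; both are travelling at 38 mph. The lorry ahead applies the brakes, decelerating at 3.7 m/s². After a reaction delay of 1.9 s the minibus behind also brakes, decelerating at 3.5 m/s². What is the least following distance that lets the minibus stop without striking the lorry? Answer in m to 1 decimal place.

Minimum gap ≈ 34.5 m

38 mph × 0.44704 = 16.9875 m/s.
Leader travels v²/(2a_L) = 288.575 / 7.400 = 38.997 m before stopping.
Follower covers v·t_r = 16.9875 × 1.9 = 32.276 m while reacting, then v²/(2a_F) = 288.575 / 7.000 = 41.225 m while braking, for a total of 32.276 + 41.225 = 73.501 m.
Since a_F ≤ a_L and the follower starts braking later, the follower is never slower than the leader, so the closest approach is when both have stopped.
Minimum gap = 73.501 − 38.997 = 34.504 m.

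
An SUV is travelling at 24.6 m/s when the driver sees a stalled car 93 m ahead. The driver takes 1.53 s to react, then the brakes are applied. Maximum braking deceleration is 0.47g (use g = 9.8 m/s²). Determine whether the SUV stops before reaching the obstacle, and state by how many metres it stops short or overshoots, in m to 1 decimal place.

a = 0.47 × 9.8 = 4.606 m/s².
Reaction distance = 24.6000 × 1.53 = 37.638 m.
Braking distance = v²/(2a) = 605.160 / 9.212 = 65.693 m.
Total stopping distance = 37.638 + 65.693 = 103.331 m, vs 93 m available — it cannot stop in time and overshoots by 103.331 − 93 = 10.331 m.

No — it overshoots by 10.3 m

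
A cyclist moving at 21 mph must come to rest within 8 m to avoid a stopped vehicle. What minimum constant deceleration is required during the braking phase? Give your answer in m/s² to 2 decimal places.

21 mph × 0.44704 = 9.3878 m/s.
v² = 2a·d ⇒ a = v²/(2d) = 9.3878² / (2 × 8.000) = 88.131 / 16.000 = 5.5082 m/s².

Required deceleration ≈ 5.51 m/s²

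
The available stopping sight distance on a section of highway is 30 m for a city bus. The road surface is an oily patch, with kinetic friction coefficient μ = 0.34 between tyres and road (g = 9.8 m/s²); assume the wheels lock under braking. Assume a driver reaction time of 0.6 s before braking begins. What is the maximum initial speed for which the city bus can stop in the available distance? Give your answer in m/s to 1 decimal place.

a = μg = 0.34 × 9.8 = 3.332 m/s².
Stopping distance: v·t_r + v²/(2a) = 30 with t_r = 0.6 s and a = 3.332 m/s².
So v² + 3.998 v − 199.92 = 0.
Positive root: v = −a·t_r + √((a·t_r)² + 2a·d) = −1.999 + √(3.996 + 199.92) = 12.2809 m/s.

Maximum speed ≈ 12.3 m/s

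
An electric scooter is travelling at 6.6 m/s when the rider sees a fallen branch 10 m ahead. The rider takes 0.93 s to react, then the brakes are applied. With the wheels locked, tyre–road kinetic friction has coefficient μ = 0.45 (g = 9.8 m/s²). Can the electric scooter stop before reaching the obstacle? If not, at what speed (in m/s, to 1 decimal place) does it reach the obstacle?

No — it strikes the obstacle at 3.1 m/s

a = μg = 0.45 × 9.8 = 4.410 m/s².
Reaction distance = 6.6000 × 0.93 = 6.138 m.
Braking distance needed to stop: v²/(2a) = 43.560 / 8.820 = 4.939 m, so total needed = 6.138 + 4.939 = 11.077 m > 10 m — it cannot stop.
Distance remaining when braking begins: 10 − 6.138 = 3.862 m.
v² = v₀² − 2a·d = 43.560 − 2 × 4.410 × 3.862 = 9.497 m²/s².
v = √9.497 = 3.082 m/s.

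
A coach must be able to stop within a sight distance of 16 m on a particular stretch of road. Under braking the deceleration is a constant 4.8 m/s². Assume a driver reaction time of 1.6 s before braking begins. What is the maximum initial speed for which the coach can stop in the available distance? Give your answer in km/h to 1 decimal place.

Stopping distance: v·t_r + v²/(2a) = 16 with t_r = 1.6 s and a = 4.800 m/s².
So v² + 15.360 v − 153.60 = 0.
Positive root: v = −a·t_r + √((a·t_r)² + 2a·d) = −7.680 + √(58.982 + 153.60) = 6.9002 m/s.
6.9002 m/s × 3.6 = 24.841 km/h.

Maximum speed ≈ 24.8 km/h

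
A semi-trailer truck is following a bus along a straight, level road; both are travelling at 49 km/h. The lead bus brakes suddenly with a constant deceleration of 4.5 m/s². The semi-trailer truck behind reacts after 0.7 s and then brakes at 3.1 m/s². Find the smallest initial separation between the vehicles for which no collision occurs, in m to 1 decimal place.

Minimum gap ≈ 18.8 m

49 km/h ÷ 3.6 = 13.6111 m/s.
Leader travels v²/(2a_L) = 185.262 / 9.000 = 20.585 m before stopping.
Follower covers v·t_r = 13.6111 × 0.7 = 9.528 m while reacting, then v²/(2a_F) = 185.262 / 6.200 = 29.881 m while braking, for a total of 9.528 + 29.881 = 39.409 m.
Since a_F ≤ a_L and the follower starts braking later, the follower is never slower than the leader, so the closest approach is when both have stopped.
Minimum gap = 39.409 − 20.585 = 18.824 m.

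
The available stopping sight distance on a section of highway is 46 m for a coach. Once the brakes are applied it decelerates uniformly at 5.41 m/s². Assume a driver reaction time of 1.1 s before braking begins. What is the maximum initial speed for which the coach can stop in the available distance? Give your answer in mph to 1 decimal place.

Stopping distance: v·t_r + v²/(2a) = 46 with t_r = 1.1 s and a = 5.410 m/s².
So v² + 11.902 v − 497.72 = 0.
Positive root: v = −a·t_r + √((a·t_r)² + 2a·d) = −5.951 + √(35.414 + 497.72) = 17.1387 m/s.
17.1387 m/s ÷ 0.44704 = 38.338 mph.

Maximum speed ≈ 38.3 mph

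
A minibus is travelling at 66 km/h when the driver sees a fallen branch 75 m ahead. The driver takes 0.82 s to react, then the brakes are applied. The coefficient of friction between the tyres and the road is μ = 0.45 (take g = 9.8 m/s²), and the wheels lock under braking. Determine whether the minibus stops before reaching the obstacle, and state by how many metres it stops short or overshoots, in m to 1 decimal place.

Yes — it stops 21.9 m short of the obstacle

66 km/h ÷ 3.6 = 18.3333 m/s.
a = μg = 0.45 × 9.8 = 4.410 m/s².
Reaction distance = 18.3333 × 0.82 = 15.033 m.
Braking distance = v²/(2a) = 336.110 / 8.820 = 38.108 m.
Total stopping distance = 15.033 + 38.108 = 53.141 m, vs 75 m available — it stops with 75 − 53.141 = 21.859 m to spare.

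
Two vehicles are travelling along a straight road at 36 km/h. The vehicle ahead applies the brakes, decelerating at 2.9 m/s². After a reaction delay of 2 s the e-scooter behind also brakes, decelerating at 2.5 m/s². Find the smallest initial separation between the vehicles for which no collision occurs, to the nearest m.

Minimum gap ≈ 23 m

36 km/h ÷ 3.6 = 10.0000 m/s.
Leader travels v²/(2a_L) = 100.000 / 5.800 = 17.241 m before stopping.
Follower covers v·t_r = 10.0000 × 2 = 20.000 m while reacting, then v²/(2a_F) = 100.000 / 5.000 = 20.000 m while braking, for a total of 20.000 + 20.000 = 40.000 m.
Since a_F ≤ a_L and the follower starts braking later, the follower is never slower than the leader, so the closest approach is when both have stopped.
Minimum gap = 40.000 − 17.241 = 22.759 m.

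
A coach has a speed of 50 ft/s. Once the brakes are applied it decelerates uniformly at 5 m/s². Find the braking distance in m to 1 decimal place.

Braking distance ≈ 23.2 m

50 ft/s × 0.3048 = 15.2400 m/s.
Braking distance = v²/(2a) = 15.2400² / (2 × 5.000) = 232.258 / 10.000 = 23.226 m.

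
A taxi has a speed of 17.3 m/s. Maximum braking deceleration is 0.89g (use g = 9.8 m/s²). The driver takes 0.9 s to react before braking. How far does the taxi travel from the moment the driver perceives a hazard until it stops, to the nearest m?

Total stopping distance ≈ 33 m

a = 0.89 × 9.8 = 8.722 m/s².
Reaction distance = v·t_r = 17.3000 × 0.9 = 15.570 m.
Braking distance = v²/(2a) = 17.3000² / (2 × 8.722) = 299.290 / 17.444 = 17.157 m.
Total = 15.570 + 17.157 = 32.727 m.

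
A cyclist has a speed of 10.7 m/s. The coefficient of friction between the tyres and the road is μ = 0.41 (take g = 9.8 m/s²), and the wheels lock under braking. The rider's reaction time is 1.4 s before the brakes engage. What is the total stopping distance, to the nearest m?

a = μg = 0.41 × 9.8 = 4.018 m/s².
Reaction distance = v·t_r = 10.7000 × 1.4 = 14.980 m.
Braking distance = v²/(2a) = 10.7000² / (2 × 4.018) = 114.490 / 8.036 = 14.247 m.
Total = 14.980 + 14.247 = 29.227 m.

Total stopping distance ≈ 29 m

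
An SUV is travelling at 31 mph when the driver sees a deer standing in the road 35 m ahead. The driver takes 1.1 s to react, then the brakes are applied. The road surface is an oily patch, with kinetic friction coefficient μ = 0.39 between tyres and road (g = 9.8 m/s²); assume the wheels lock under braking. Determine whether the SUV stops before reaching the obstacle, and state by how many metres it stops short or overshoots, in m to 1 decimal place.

No — it overshoots by 5.4 m

31 mph × 0.44704 = 13.8582 m/s.
a = μg = 0.39 × 9.8 = 3.822 m/s².
Reaction distance = 13.8582 × 1.1 = 15.244 m.
Braking distance = v²/(2a) = 192.050 / 7.644 = 25.124 m.
Total stopping distance = 15.244 + 25.124 = 40.368 m, vs 35 m available — it cannot stop in time and overshoots by 40.368 − 35 = 5.368 m.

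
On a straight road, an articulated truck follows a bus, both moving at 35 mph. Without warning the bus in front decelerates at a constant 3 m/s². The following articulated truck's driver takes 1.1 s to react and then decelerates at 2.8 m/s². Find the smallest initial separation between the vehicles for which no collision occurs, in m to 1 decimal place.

Minimum gap ≈ 20.1 m

35 mph × 0.44704 = 15.6464 m/s.
Leader travels v²/(2a_L) = 244.810 / 6.000 = 40.802 m before stopping.
Follower covers v·t_r = 15.6464 × 1.1 = 17.211 m while reacting, then v²/(2a_F) = 244.810 / 5.600 = 43.716 m while braking, for a total of 17.211 + 43.716 = 60.927 m.
Since a_F ≤ a_L and the follower starts braking later, the follower is never slower than the leader, so the closest approach is when both have stopped.
Minimum gap = 60.927 − 40.802 = 20.125 m.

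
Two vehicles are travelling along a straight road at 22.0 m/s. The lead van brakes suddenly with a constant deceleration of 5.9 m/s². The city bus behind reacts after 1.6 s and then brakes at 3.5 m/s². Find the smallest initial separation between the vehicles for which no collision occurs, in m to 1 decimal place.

Leader travels v²/(2a_L) = 484.000 / 11.800 = 41.017 m before stopping.
Follower covers v·t_r = 22.0000 × 1.6 = 35.200 m while reacting, then v²/(2a_F) = 484.000 / 7.000 = 69.143 m while braking, for a total of 35.200 + 69.143 = 104.343 m.
Since a_F ≤ a_L and the follower starts braking later, the follower is never slower than the leader, so the closest approach is when both have stopped.
Minimum gap = 104.343 − 41.017 = 63.326 m.

Minimum gap ≈ 63.3 m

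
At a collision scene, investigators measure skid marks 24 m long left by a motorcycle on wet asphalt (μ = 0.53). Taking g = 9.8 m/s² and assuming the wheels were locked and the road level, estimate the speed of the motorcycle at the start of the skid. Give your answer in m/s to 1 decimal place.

Initial speed ≈ 15.8 m/s

Deceleration a = μg = 0.53 × 9.8 = 5.194 m/s².
v = √(2a·d) = √(2 × 5.194 × 24) = √249.312 = 15.7896 m/s.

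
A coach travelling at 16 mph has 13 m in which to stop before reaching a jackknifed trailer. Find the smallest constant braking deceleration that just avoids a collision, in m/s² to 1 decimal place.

16 mph × 0.44704 = 7.1526 m/s.
v² = 2a·d ⇒ a = v²/(2d) = 7.1526² / (2 × 13.000) = 51.160 / 26.000 = 1.9677 m/s².

Required deceleration ≈ 2.0 m/s²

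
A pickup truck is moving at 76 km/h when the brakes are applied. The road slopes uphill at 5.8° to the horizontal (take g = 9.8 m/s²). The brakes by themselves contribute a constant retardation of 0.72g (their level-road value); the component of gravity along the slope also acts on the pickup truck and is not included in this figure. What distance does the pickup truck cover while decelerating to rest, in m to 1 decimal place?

76 km/h ÷ 3.6 = 21.1111 m/s.
a = 0.72 × 9.8 = 7.056 m/s².
Gravity along the uphill slope adds to the braking deceleration: a_eff = 7.056 + 9.8·sin 5.8° = 7.056 + 0.990 = 8.046 m/s².
Braking distance = v²/(2a) = 21.1111² / (2 × 8.046) = 445.679 / 16.092 = 27.696 m.

Braking distance ≈ 27.7 m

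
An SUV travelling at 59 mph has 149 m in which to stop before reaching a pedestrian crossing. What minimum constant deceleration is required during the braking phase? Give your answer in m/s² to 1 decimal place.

59 mph × 0.44704 = 26.3754 m/s.
v² = 2a·d ⇒ a = v²/(2d) = 26.3754² / (2 × 149.000) = 695.662 / 298.000 = 2.3344 m/s².

Required deceleration ≈ 2.3 m/s²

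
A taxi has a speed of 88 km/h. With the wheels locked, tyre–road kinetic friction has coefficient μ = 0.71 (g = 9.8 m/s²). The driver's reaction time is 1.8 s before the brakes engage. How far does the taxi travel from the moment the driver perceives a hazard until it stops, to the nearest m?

88 km/h ÷ 3.6 = 24.4444 m/s.
a = μg = 0.71 × 9.8 = 6.958 m/s².
Reaction distance = v·t_r = 24.4444 × 1.8 = 44.000 m.
Braking distance = v²/(2a) = 24.4444² / (2 × 6.958) = 597.529 / 13.916 = 42.938 m.
Total = 44.000 + 42.938 = 86.938 m.

Total stopping distance ≈ 87 m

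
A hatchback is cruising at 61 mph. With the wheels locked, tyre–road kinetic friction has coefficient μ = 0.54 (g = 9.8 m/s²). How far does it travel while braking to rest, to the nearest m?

Braking distance ≈ 70 m

61 mph × 0.44704 = 27.2694 m/s.
a = μg = 0.54 × 9.8 = 5.292 m/s².
Braking distance = v²/(2a) = 27.2694² / (2 × 5.292) = 743.620 / 10.584 = 70.259 m.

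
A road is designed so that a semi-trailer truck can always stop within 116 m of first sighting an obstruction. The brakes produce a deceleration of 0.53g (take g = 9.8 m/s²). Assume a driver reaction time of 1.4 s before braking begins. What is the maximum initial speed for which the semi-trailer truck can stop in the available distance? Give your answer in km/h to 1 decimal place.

Maximum speed ≈ 101.5 km/h

a = 0.53 × 9.8 = 5.194 m/s².
Stopping distance: v·t_r + v²/(2a) = 116 with t_r = 1.4 s and a = 5.194 m/s².
So v² + 14.543 v − 1205.01 = 0.
Positive root: v = −a·t_r + √((a·t_r)² + 2a·d) = −7.272 + √(52.882 + 1205.01) = 28.1948 m/s.
28.1948 m/s × 3.6 = 101.501 km/h.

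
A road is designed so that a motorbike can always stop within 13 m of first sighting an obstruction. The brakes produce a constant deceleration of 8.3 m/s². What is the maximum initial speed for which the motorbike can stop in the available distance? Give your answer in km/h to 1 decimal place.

v²/(2a) = d ⇒ v = √(2 × 8.300 × 13) = √215.80 = 14.6901 m/s.
14.6901 m/s × 3.6 = 52.884 km/h.

Maximum speed ≈ 52.9 km/h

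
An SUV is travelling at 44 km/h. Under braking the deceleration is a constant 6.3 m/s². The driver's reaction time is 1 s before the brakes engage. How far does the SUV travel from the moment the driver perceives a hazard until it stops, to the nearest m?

44 km/h ÷ 3.6 = 12.2222 m/s.
Reaction distance = v·t_r = 12.2222 × 1 = 12.222 m.
Braking distance = v²/(2a) = 12.2222² / (2 × 6.300) = 149.382 / 12.600 = 11.856 m.
Total = 12.222 + 11.856 = 24.078 m.

Total stopping distance ≈ 24 m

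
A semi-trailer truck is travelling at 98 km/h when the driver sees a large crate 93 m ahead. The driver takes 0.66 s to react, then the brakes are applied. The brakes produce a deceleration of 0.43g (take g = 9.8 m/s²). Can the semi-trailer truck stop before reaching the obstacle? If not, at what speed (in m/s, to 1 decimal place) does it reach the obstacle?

98 km/h ÷ 3.6 = 27.2222 m/s.
a = 0.43 × 9.8 = 4.214 m/s².
Reaction distance = 27.2222 × 0.66 = 17.967 m.
Braking distance needed to stop: v²/(2a) = 741.048 / 8.428 = 87.927 m, so total needed = 17.967 + 87.927 = 105.894 m > 93 m — it cannot stop.
Distance remaining when braking begins: 93 − 17.967 = 75.033 m.
v² = v₀² − 2a·d = 741.048 − 2 × 4.214 × 75.033 = 108.670 m²/s².
v = √108.670 = 10.424 m/s.

No — it strikes the obstacle at 10.4 m/s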